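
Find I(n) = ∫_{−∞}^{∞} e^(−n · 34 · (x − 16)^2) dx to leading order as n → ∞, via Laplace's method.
I(n) = sqrt(π/(34n))

Here φ(x) = 34 · (x − 16)^2 has its unique minimum at x* = 16 with φ(x*) = 0 and φ''(x*) = 68. Laplace's method gives
  I(n) ~ e^(−n φ(x*)) · sqrt(2π / (n · φ''(x*))) = sqrt(2π / (68n)) = sqrt(π/(34n)).
This is exact: substituting u = (x − 16)·sqrt(34n) gives I(n) = (1/sqrt(34n)) ∫_{−∞}^{∞} e^(−u^2) du = sqrt(π/(34n)).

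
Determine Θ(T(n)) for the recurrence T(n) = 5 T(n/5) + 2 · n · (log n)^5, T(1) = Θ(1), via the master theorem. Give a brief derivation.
T(n) = Θ(n · (log n)^6)

Here log_5 5 = 1 and f(n) = 2 · n · (log n)^5 = Θ(n^(log_5 5) · (log n)^5). This is the extended Case 2 of the master theorem (f matches the critical exponent up to log factors), giving T(n) = Θ(n^(log_5 5) · (log n)^(5+1)) = Θ(n · (log n)^6).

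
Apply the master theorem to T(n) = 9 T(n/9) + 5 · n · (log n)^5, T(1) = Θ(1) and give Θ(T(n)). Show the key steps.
T(n) = Θ(n · (log n)^6)

Here log_9 9 = 1 and f(n) = 5 · n · (log n)^5 = Θ(n^(log_9 9) · (log n)^5). This is the extended Case 2 of the master theorem (f matches the critical exponent up to log factors), giving T(n) = Θ(n^(log_9 9) · (log n)^(5+1)) = Θ(n · (log n)^6).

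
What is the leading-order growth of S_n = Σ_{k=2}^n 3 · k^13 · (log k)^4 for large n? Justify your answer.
S_n ~ 3 · n^14 · (log n)^4 / 14

By integral comparison, S_n = ∫_1^n 3 · x^13 · (log x)^4 dx + O(n^13 · (log n)^4). For the integral, the leading term of ∫_1^n x^13 (log x)^4 dx is n^14/14 · (log n)^4 (by repeated integration by parts; each step lowers the log-exponent and produces a relatively O(1/log n) correction). Hence S_n ~ 3 · n^14 · (log n)^4 / 14.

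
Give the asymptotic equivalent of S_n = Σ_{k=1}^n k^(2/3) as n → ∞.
S_n ~ (3/5) · n^(5/3)

Integral comparison: Σ_{k=1}^n k^(2/3) = ∫_0^n x^(2/3) dx + O(n^(2/3)). The integral is n^(1 + 2/3) / (1 + 2/3) = n^((2+3)/3) / ((2+3)/3) = (3/5) · n^(5/3).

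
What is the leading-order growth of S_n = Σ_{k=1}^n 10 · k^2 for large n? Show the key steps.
S_n ~ 10 · n^3 / 3

By integral comparison (Euler-Maclaurin), Σ_{k=1}^n 10 · k^2 = 10 · ∫_0^n x^2 dx + O(n^2) = 10 · n^3/3 + O(n^2). (Equivalently, Faulhaber's formula gives the same leading term.)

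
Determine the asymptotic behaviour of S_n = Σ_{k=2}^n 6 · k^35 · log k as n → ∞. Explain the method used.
S_n ~ n^36 log n / 6 − n^36 / 216

By integral comparison, S_n = ∫_1^n 6 · x^35 · log x dx + O(n^35 · log n). For the integral, ∫ x^35 log x dx = n^36 log n / 36 − n^36/1296 (integration by parts). Hence S_n ~ n^36 log n / 6 − n^36 / 216.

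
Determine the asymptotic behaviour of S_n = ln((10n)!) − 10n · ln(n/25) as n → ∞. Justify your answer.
S_n ~ 10n · (ln 250 − 1) + O(ln n)

Stirling: ln((10n)!) = 10n ln(10n) − 10n + O(ln n).
  S_n = 10n ln(10n) − 10n − 10n ln(n/25) + O(ln n)
      = 10n ln(10n) − 10n ln n + 10n ln 25 − 10n + O(ln n)
      = 10n ln 10 + 10n ln 25 − 10n + O(ln n)
      = 10n (ln 250 − 1) + O(ln n).
Numerically ln(250) − 1 ≈ 4.5215.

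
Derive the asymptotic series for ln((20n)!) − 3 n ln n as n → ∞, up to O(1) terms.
ln((20n)!) − 3 n ln n = 17 n ln n + 20(ln 20 − 1) n + (1/2) ln(2π·20n) + O(1/n)

Stirling: ln((20n)!) = 20n ln(20n) − 20n + (1/2) ln(2π·20n) + O(1/n).
Expand 20n ln(20n) = 20n (ln n + ln 20) = 20n ln n + 20n ln 20.
Subtract 3n ln n: leading term is (20 − 3) n ln n = 17 n ln n. The next term is 20n ln 20 − 20n = 20(ln 20 − 1) n. Then the (1/2) ln(2π·20n) correction.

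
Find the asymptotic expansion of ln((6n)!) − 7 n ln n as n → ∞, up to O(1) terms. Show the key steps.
ln((6n)!) − 7 n ln n = −n ln n + 6(ln 6 − 1) n + (1/2) ln(2π·6n) + O(1/n)

Stirling: ln((6n)!) = 6n ln(6n) − 6n + (1/2) ln(2π·6n) + O(1/n).
Expand 6n ln(6n) = 6n (ln n + ln 6) = 6n ln n + 6n ln 6.
Subtract 7n ln n: leading term is (6 − 7) n ln n = −n ln n. The next term is 6n ln 6 − 6n = 6(ln 6 − 1) n. Then the (1/2) ln(2π·6n) correction.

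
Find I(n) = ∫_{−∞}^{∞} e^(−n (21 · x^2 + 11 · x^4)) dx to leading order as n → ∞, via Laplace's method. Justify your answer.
I(n) ~ sqrt(π/(21n))

φ(x) = 21 · x^2 + 11 · x^4 has its unique global minimum at x* = 0 (since φ'(x) = 42x + 44x^3 = 0 only at x = 0 for real x with both coefficients positive, and φ → ∞ as |x| → ∞). At x* = 0, φ(0) = 0 and φ''(0) = 42. Laplace's method then gives
  I(n) ~ sqrt(2π / (n · φ''(0))) · e^(−n φ(0)) = sqrt(2π / (42n)) = sqrt(π/(21n)).
The 11 · x^4 term contributes only at subleading order (an O(1/n) relative correction).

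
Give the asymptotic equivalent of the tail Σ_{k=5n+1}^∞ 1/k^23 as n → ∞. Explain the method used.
Σ_{k>5n} 1/k^23 ~ 1/(22 · (5n)^22)

Compare to the integral: ∫_{5n}^∞ x^(−23) dx = [−x^(−22)/22]_{5n}^∞ = 1/((23−1)·(5n)^22). Euler-Maclaurin then gives
  Σ_{k>5n} 1/k^23 = ∫_{5n}^∞ dx/x^23 − 1/(2·(5n)^23) + O(1/(5n)^24).
(Equivalently this is ζ(23) − Σ_{k≤5n} 1/k^23.)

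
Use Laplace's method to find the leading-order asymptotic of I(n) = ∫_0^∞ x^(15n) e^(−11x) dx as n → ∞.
I(n) ~ (sqrt(2π·15n) / 11) · (15n/(11e))^(15n)

Write the integrand as exp(15n ln x − 11x) and set f(x) = 15n ln x − 11x. Then f'(x) = 15n/x − 11 = 0 at x* = 15n/11, and f''(x*) = −15n/x*^2 = −11^2/(15n). Laplace's method (interior maximum) gives
  I(n) ~ e^(f(x*)) · sqrt(2π / |f''(x*)|)
        = exp(15n ln(15n/11) − 15n) · sqrt(2π · 15n / 11^2)
        = (15n/11)^(15n) e^(−15n) · sqrt(2π·15n) / 11
        = (sqrt(2π·15n) / 11) · (15n/(11e))^(15n).
This matches Γ(15n+1)/11^(15n+1) with Stirling applied to Γ.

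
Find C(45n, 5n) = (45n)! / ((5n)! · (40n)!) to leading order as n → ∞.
C(45n, 5n) ~ (387420489/16777216)^(5n) · sqrt(9/(16π·5n))

Write N = 5n. Apply Stirling to each factorial:
  (9N)! ~ sqrt(2π·9N) · (9N/e)^(9N),
  N! ~ sqrt(2π N) · (N/e)^N,
  (8N)! ~ sqrt(2π·8N) · (8N/e)^(8N).
The exponential factors combine to (9N)^(9N) / (N^N · (8N)^(8N)) = 9^(9N)/8^(8N) = (9^9/8^8)^N = (387420489/16777216)^N.
The square-root prefactors combine to sqrt(2π·9N) / (sqrt(2π N)·sqrt(2π·8N)) = sqrt(9 / (2π·8·N)) = sqrt(9/(16π·5n)).
Substituting N = 5n: C(45n, 5n) ~ (387420489/16777216)^(5n) · sqrt(9/(16π·5n)).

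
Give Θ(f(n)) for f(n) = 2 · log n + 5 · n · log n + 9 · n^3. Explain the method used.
f(n) ∈ Θ(n^3)

Compare the terms by growth order. For large n, n^a · (log n)^b dominates n^a' · (log n)^b' iff a > a', or (a = a' and b > b'). Ranking the 3 terms shows the dominant one is 9 · n^3. Hence f(n) ∈ Θ(n^3).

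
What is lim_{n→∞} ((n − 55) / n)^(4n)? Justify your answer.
lim = e^(−220)

Rewrite as (1 − 55/n)^(4n). By the standard limit (1 + x/n)^n → e^x, we have (1 − 55/n)^n → e^(−55), and raising to the 4th power gives e^(−220).
More precisely, ln[(1 − 55/n)^(4n)] = 4n · ln(1 − 55/n) = 4n · (-55/n + O(1/n^2)) = -220 + O(1/n) → -220.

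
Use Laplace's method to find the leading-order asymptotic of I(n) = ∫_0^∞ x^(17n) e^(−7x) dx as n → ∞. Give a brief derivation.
I(n) ~ (sqrt(2π·17n) / 7) · (17n/(7e))^(17n)

Write the integrand as exp(17n ln x − 7x) and set f(x) = 17n ln x − 7x. Then f'(x) = 17n/x − 7 = 0 at x* = 17n/7, and f''(x*) = −17n/x*^2 = −7^2/(17n). Laplace's method (interior maximum) gives
  I(n) ~ e^(f(x*)) · sqrt(2π / |f''(x*)|)
        = exp(17n ln(17n/7) − 17n) · sqrt(2π · 17n / 7^2)
        = (17n/7)^(17n) e^(−17n) · sqrt(2π·17n) / 7
        = (sqrt(2π·17n) / 7) · (17n/(7e))^(17n).
This matches Γ(17n+1)/7^(17n+1) with Stirling applied to Γ.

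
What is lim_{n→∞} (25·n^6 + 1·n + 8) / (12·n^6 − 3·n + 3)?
lim = 25/12

For large n the leading n^6 terms dominate both numerator and denominator. Dividing top and bottom by n^6, every other term tends to 0, leaving 25/12.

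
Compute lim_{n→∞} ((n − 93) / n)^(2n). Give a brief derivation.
lim = e^(−186)

Rewrite as (1 − 93/n)^(2n). By the standard limit (1 + x/n)^n → e^x, we have (1 − 93/n)^n → e^(−93), and raising to the 2nd power gives e^(−186).
More precisely, ln[(1 − 93/n)^(2n)] = 2n · ln(1 − 93/n) = 2n · (-93/n + O(1/n^2)) = -186 + O(1/n) → -186.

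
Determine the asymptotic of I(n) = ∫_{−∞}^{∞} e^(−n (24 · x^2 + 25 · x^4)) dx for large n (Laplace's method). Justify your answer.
I(n) ~ sqrt(π/(24n))

φ(x) = 24 · x^2 + 25 · x^4 has its unique global minimum at x* = 0 (since φ'(x) = 48x + 100x^3 = 0 only at x = 0 for real x with both coefficients positive, and φ → ∞ as |x| → ∞). At x* = 0, φ(0) = 0 and φ''(0) = 48. Laplace's method then gives
  I(n) ~ sqrt(2π / (n · φ''(0))) · e^(−n φ(0)) = sqrt(2π / (48n)) = sqrt(π/(24n)).
The 25 · x^4 term contributes only at subleading order (an O(1/n) relative correction).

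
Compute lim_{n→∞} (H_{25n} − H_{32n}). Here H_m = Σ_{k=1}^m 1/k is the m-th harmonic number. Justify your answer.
lim = ln(25/32)

Euler-Maclaurin gives H_m = ln m + γ + 1/(2m) + O(1/m^2). The γ and O(1/m) terms cancel in the difference:
  H_{25n} − H_{32n} = ln(25n) − ln(32n) + O(1/n) = ln(25/32) + O(1/n).
Hence the limit is ln(25/32).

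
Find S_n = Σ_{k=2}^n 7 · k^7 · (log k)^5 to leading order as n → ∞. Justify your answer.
S_n ~ 7 · n^8 · (log n)^5 / 8

By integral comparison, S_n = ∫_1^n 7 · x^7 · (log x)^5 dx + O(n^7 · (log n)^5). For the integral, the leading term of ∫_1^n x^7 (log x)^5 dx is n^8/8 · (log n)^5 (by repeated integration by parts; each step lowers the log-exponent and produces a relatively O(1/log n) correction). Hence S_n ~ 7 · n^8 · (log n)^5 / 8.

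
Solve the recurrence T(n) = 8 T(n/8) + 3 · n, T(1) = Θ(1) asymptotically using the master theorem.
T(n) = Θ(n log n)

log_8 8 = 1, and f(n) = 3 · n = Θ(n^(log_8 8)). This is Case 2 of the master theorem: T(n) = Θ(f(n) · log n) = Θ(n log n).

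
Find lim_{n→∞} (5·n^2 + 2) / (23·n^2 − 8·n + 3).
lim = 5/23

For large n the leading n^2 terms dominate both numerator and denominator. Dividing top and bottom by n^2, every other term tends to 0, leaving 5/23.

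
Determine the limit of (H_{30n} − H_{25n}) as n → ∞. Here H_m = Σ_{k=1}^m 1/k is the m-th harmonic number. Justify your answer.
lim = ln(30/25) = ln(6/5)

Euler-Maclaurin gives H_m = ln m + γ + 1/(2m) + O(1/m^2). The γ and O(1/m) terms cancel in the difference:
  H_{30n} − H_{25n} = ln(30n) − ln(25n) + O(1/n) = ln(30/25) + O(1/n).
Hence the limit is ln(30/25) = ln(6/5).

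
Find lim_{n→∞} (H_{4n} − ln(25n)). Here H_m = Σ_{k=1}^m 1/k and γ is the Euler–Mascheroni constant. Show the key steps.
lim = ln(4/25) + γ

By Euler-Maclaurin, H_m = ln m + γ + O(1/m). So
  H_{4n} − ln(25n) = ln(4n) + γ − ln(25n) + O(1/n)
                       = ln(4/25) + γ + O(1/n).
Hence the limit is ln(4/25) + γ.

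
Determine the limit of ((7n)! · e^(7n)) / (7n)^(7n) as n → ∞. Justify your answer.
lim = ∞

Stirling: (7n)! ~ sqrt(2π·7n) · (7n/e)^(7n). Hence
  (7n)! · e^(7n) / (7n)^(7n) ~ sqrt(2π·7n) = sqrt(2π·7) · sqrt(n) → ∞.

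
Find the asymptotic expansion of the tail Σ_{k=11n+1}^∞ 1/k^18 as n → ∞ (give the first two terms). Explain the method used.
Σ_{k>11n} 1/k^18 = 1/(17 · (11n)^17) − 1/(2 · (11n)^18) + O(1/(11n)^19)

Compare to the integral: ∫_{11n}^∞ x^(−18) dx = [−x^(−17)/17]_{11n}^∞ = 1/((18−1)·(11n)^17). The Euler-Maclaurin correction adds −f(11n)/2 = −1/(2·(11n)^18). Euler-Maclaurin then gives
  Σ_{k>11n} 1/k^18 = ∫_{11n}^∞ dx/x^18 − 1/(2·(11n)^18) + O(1/(11n)^19).
(Equivalently this is ζ(18) − Σ_{k≤11n} 1/k^18.)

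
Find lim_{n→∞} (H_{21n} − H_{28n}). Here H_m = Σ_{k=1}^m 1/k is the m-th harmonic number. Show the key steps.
lim = ln(21/28) = ln(3/4)

Euler-Maclaurin gives H_m = ln m + γ + 1/(2m) + O(1/m^2). The γ and O(1/m) terms cancel in the difference:
  H_{21n} − H_{28n} = ln(21n) − ln(28n) + O(1/n) = ln(21/28) + O(1/n).
Hence the limit is ln(21/28) = ln(3/4).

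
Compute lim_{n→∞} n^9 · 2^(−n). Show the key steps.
lim = 0

Exponentials with base > 1 dominate every fixed polynomial: for any fixed c, n^c / 2^n → 0 as n → ∞ (e.g. by the ratio test, or by writing 2^n = e^(n ln 2) and noting e^(n ln 2) / n^c → ∞). Hence n^9 · 2^(−n) = n^9 / 2^n → 0.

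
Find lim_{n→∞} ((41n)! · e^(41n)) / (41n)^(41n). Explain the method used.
lim = ∞

Stirling: (41n)! ~ sqrt(2π·41n) · (41n/e)^(41n). Hence
  (41n)! · e^(41n) / (41n)^(41n) ~ sqrt(2π·41n) = sqrt(2π·41) · sqrt(n) → ∞.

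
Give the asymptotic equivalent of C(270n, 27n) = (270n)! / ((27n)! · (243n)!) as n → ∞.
C(270n, 27n) ~ (10000000000/387420489)^(27n) · sqrt(5/(9π·27n))

Write N = 27n. Apply Stirling to each factorial:
  (10N)! ~ sqrt(2π·10N) · (10N/e)^(10N),
  N! ~ sqrt(2π N) · (N/e)^N,
  (9N)! ~ sqrt(2π·9N) · (9N/e)^(9N).
The exponential factors combine to (10N)^(10N) / (N^N · (9N)^(9N)) = 10^(10N)/9^(9N) = (10^10/9^9)^N = (10000000000/387420489)^N.
The square-root prefactors combine to sqrt(2π·10N) / (sqrt(2π N)·sqrt(2π·9N)) = sqrt(10 / (2π·9·N)) = sqrt(5/(9π·27n)).
Substituting N = 27n: C(270n, 27n) ~ (10000000000/387420489)^(27n) · sqrt(5/(9π·27n)).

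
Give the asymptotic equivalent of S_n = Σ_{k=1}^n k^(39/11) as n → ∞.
S_n ~ (11/50) · n^(50/11)

Integral comparison: Σ_{k=1}^n k^(39/11) = ∫_0^n x^(39/11) dx + O(n^(39/11)). The integral is n^(1 + 39/11) / (1 + 39/11) = n^((39+11)/11) / ((39+11)/11) = (11/50) · n^(50/11).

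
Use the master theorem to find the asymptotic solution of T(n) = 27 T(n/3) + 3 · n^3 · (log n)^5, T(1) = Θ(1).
T(n) = Θ(n^3 · (log n)^6)

Here log_3 27 = 3 and f(n) = 3 · n^3 · (log n)^5 = Θ(n^(log_3 27) · (log n)^5). This is the extended Case 2 of the master theorem (f matches the critical exponent up to log factors), giving T(n) = Θ(n^(log_3 27) · (log n)^(5+1)) = Θ(n^3 · (log n)^6).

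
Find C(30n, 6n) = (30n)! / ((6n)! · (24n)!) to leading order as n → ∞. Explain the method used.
C(30n, 6n) ~ (3125/256)^(6n) · sqrt(5/(8π·6n))

Write N = 6n. Apply Stirling to each factorial:
  (5N)! ~ sqrt(2π·5N) · (5N/e)^(5N),
  N! ~ sqrt(2π N) · (N/e)^N,
  (4N)! ~ sqrt(2π·4N) · (4N/e)^(4N).
The exponential factors combine to (5N)^(5N) / (N^N · (4N)^(4N)) = 5^(5N)/4^(4N) = (5^5/4^4)^N = (3125/256)^N.
The square-root prefactors combine to sqrt(2π·5N) / (sqrt(2π N)·sqrt(2π·4N)) = sqrt(5 / (2π·4·N)) = sqrt(5/(8π·6n)).
Substituting N = 6n: C(30n, 6n) ~ (3125/256)^(6n) · sqrt(5/(8π·6n)).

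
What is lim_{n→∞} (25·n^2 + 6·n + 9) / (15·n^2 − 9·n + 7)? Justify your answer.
lim = 25/15 = 5/3

For large n the leading n^2 terms dominate both numerator and denominator. Dividing top and bottom by n^2, every other term tends to 0, leaving 25/15 = 5/3.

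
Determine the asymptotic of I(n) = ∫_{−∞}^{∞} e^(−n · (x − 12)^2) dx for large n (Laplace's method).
I(n) = sqrt(π/n)

Here φ(x) = (x − 12)^2 has its unique minimum at x* = 12 with φ(x*) = 0 and φ''(x*) = 2. Laplace's method gives
  I(n) ~ e^(−n φ(x*)) · sqrt(2π / (n · φ''(x*))) = sqrt(2π / (2n)) = sqrt(π/n).
This is exact: substituting u = (x − 12)·sqrt(n) gives I(n) = (1/sqrt(n)) ∫_{−∞}^{∞} e^(−u^2) du = sqrt(π/n).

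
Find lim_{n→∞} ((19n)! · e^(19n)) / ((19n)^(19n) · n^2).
lim = 0

Stirling: (19n)! ~ sqrt(2π·19n) · (19n/e)^(19n). Hence
  (19n)! · e^(19n) / (19n)^(19n) ~ sqrt(2π·19n).
Dividing by n^2: sqrt(2π·19n) / n^2 = sqrt(2π·19) · n^((1−4)/2), so the expression behaves like sqrt(2π·19) · n^((1−4)/2) → 0.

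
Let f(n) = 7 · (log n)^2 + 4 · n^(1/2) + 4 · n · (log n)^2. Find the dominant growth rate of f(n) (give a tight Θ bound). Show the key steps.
f(n) ∈ Θ(n · (log n)^2)

Compare the terms by growth order. For large n, n^a · (log n)^b dominates n^a' · (log n)^b' iff a > a', or (a = a' and b > b'). Ranking the 3 terms shows the dominant one is 4 · n · (log n)^2. Hence f(n) ∈ Θ(n · (log n)^2).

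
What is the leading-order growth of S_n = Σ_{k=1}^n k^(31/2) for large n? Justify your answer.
S_n ~ (2/33) · n^(33/2)

Integral comparison: Σ_{k=1}^n k^(31/2) = ∫_0^n x^(31/2) dx + O(n^(31/2)). The integral is n^(1 + 31/2) / (1 + 31/2) = n^((31+2)/2) / ((31+2)/2) = (2/33) · n^(33/2).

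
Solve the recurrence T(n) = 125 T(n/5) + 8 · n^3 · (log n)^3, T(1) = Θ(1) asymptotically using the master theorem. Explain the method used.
T(n) = Θ(n^3 · (log n)^4)

Here log_5 125 = 3 and f(n) = 8 · n^3 · (log n)^3 = Θ(n^(log_5 125) · (log n)^3). This is the extended Case 2 of the master theorem (f matches the critical exponent up to log factors), giving T(n) = Θ(n^(log_5 125) · (log n)^(3+1)) = Θ(n^3 · (log n)^4).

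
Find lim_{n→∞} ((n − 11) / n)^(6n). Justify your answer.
lim = e^(−66)

Rewrite as (1 − 11/n)^(6n). By the standard limit (1 + x/n)^n → e^x, we have (1 − 11/n)^n → e^(−11), and raising to the 6th power gives e^(−66).
More precisely, ln[(1 − 11/n)^(6n)] = 6n · ln(1 − 11/n) = 6n · (-11/n + O(1/n^2)) = -66 + O(1/n) → -66.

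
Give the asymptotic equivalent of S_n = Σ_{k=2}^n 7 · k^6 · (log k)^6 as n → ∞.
S_n ~ n^7 · (log n)^6

By integral comparison, S_n = ∫_1^n 7 · x^6 · (log x)^6 dx + O(n^6 · (log n)^6). For the integral, the leading term of ∫_1^n x^6 (log x)^6 dx is n^7/7 · (log n)^6 (by repeated integration by parts; each step lowers the log-exponent and produces a relatively O(1/log n) correction). Hence S_n ~ n^7 · (log n)^6.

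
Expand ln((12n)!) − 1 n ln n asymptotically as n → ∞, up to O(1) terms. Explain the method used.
ln((12n)!) − 1 n ln n = 11 n ln n + 12(ln 12 − 1) n + (1/2) ln(2π·12n) + O(1/n)

Stirling: ln((12n)!) = 12n ln(12n) − 12n + (1/2) ln(2π·12n) + O(1/n).
Expand 12n ln(12n) = 12n (ln n + ln 12) = 12n ln n + 12n ln 12.
Subtract 1n ln n: leading term is (12 − 1) n ln n = 11 n ln n. The next term is 12n ln 12 − 12n = 12(ln 12 − 1) n. Then the (1/2) ln(2π·12n) correction.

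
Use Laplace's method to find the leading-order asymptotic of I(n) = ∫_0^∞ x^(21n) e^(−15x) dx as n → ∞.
I(n) ~ (sqrt(2π·21n) / 15) · (21n/(15e))^(21n)

Write the integrand as exp(21n ln x − 15x) and set f(x) = 21n ln x − 15x. Then f'(x) = 21n/x − 15 = 0 at x* = 21n/15, and f''(x*) = −21n/x*^2 = −15^2/(21n). Laplace's method (interior maximum) gives
  I(n) ~ e^(f(x*)) · sqrt(2π / |f''(x*)|)
        = exp(21n ln(21n/15) − 21n) · sqrt(2π · 21n / 15^2)
        = (21n/15)^(21n) e^(−21n) · sqrt(2π·21n) / 15
        = (sqrt(2π·21n) / 15) · (21n/(15e))^(21n).
This matches Γ(21n+1)/15^(21n+1) with Stirling applied to Γ.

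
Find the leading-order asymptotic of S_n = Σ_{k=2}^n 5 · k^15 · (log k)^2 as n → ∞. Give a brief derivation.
S_n ~ 5 · n^16 · (log n)^2 / 16

By integral comparison, S_n = ∫_1^n 5 · x^15 · (log x)^2 dx + O(n^15 · (log n)^2). For the integral, the leading term of ∫_1^n x^15 (log x)^2 dx is n^16/16 · (log n)^2 (by repeated integration by parts; each step lowers the log-exponent and produces a relatively O(1/log n) correction). Hence S_n ~ 5 · n^16 · (log n)^2 / 16.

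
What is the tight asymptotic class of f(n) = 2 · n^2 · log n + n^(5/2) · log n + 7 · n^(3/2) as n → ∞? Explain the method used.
f(n) ∈ Θ(n^(5/2) · log n)

Compare the terms by growth order. For large n, n^a · (log n)^b dominates n^a' · (log n)^b' iff a > a', or (a = a' and b > b'). Ranking the 3 terms shows the dominant one is n^(5/2) · log n. Hence f(n) ∈ Θ(n^(5/2) · log n).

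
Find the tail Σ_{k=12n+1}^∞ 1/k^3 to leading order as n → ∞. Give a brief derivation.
Σ_{k>12n} 1/k^3 ~ 1/(2 · (12n)^2)

Compare to the integral: ∫_{12n}^∞ x^(−3) dx = [−x^(−2)/2]_{12n}^∞ = 1/((3−1)·(12n)^2). Euler-Maclaurin then gives
  Σ_{k>12n} 1/k^3 = ∫_{12n}^∞ dx/x^3 − 1/(2·(12n)^3) + O(1/(12n)^4).
(Equivalently this is ζ(3) − Σ_{k≤12n} 1/k^3.)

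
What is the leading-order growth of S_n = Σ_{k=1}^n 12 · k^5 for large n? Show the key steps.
S_n ~ 2 · n^6

By integral comparison (Euler-Maclaurin), Σ_{k=1}^n 12 · k^5 = 12 · ∫_0^n x^5 dx + O(n^5) = 12 · n^6/6 = 2 · n^6 + O(n^5). (Equivalently, Faulhaber's formula gives the same leading term.)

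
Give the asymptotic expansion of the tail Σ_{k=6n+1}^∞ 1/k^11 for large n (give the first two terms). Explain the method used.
Σ_{k>6n} 1/k^11 = 1/(10 · (6n)^10) − 1/(2 · (6n)^11) + O(1/(6n)^12)

Compare to the integral: ∫_{6n}^∞ x^(−11) dx = [−x^(−10)/10]_{6n}^∞ = 1/((11−1)·(6n)^10). The Euler-Maclaurin correction adds −f(6n)/2 = −1/(2·(6n)^11). Euler-Maclaurin then gives
  Σ_{k>6n} 1/k^11 = ∫_{6n}^∞ dx/x^11 − 1/(2·(6n)^11) + O(1/(6n)^12).
(Equivalently this is ζ(11) − Σ_{k≤6n} 1/k^11.)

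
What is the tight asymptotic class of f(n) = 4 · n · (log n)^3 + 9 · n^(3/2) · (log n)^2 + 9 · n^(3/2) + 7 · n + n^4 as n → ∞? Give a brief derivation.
f(n) ∈ Θ(n^4)

Compare the terms by growth order. For large n, n^a · (log n)^b dominates n^a' · (log n)^b' iff a > a', or (a = a' and b > b'). Ranking the 5 terms shows the dominant one is n^4. Hence f(n) ∈ Θ(n^4).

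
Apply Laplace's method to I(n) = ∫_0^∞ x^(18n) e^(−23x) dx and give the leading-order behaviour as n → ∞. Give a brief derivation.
I(n) ~ (sqrt(2π·18n) / 23) · (18n/(23e))^(18n)

Write the integrand as exp(18n ln x − 23x) and set f(x) = 18n ln x − 23x. Then f'(x) = 18n/x − 23 = 0 at x* = 18n/23, and f''(x*) = −18n/x*^2 = −23^2/(18n). Laplace's method (interior maximum) gives
  I(n) ~ e^(f(x*)) · sqrt(2π / |f''(x*)|)
        = exp(18n ln(18n/23) − 18n) · sqrt(2π · 18n / 23^2)
        = (18n/23)^(18n) e^(−18n) · sqrt(2π·18n) / 23
        = (sqrt(2π·18n) / 23) · (18n/(23e))^(18n).
This matches Γ(18n+1)/23^(18n+1) with Stirling applied to Γ.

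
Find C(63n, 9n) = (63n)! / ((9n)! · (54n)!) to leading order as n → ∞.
C(63n, 9n) ~ (823543/46656)^(9n) · sqrt(7/(12π·9n))

Write N = 9n. Apply Stirling to each factorial:
  (7N)! ~ sqrt(2π·7N) · (7N/e)^(7N),
  N! ~ sqrt(2π N) · (N/e)^N,
  (6N)! ~ sqrt(2π·6N) · (6N/e)^(6N).
The exponential factors combine to (7N)^(7N) / (N^N · (6N)^(6N)) = 7^(7N)/6^(6N) = (7^7/6^6)^N = (823543/46656)^N.
The square-root prefactors combine to sqrt(2π·7N) / (sqrt(2π N)·sqrt(2π·6N)) = sqrt(7 / (2π·6·N)) = sqrt(7/(12π·9n)).
Substituting N = 9n: C(63n, 9n) ~ (823543/46656)^(9n) · sqrt(7/(12π·9n)).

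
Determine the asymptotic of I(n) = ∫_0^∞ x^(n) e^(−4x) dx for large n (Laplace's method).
I(n) ~ (sqrt(2π·n) / 4) · (n/(4e))^(n)

Write the integrand as exp(n ln x − 4x) and set f(x) = n ln x − 4x. Then f'(x) = n/x − 4 = 0 at x* = n/4, and f''(x*) = −n/x*^2 = −4^2/(n). Laplace's method (interior maximum) gives
  I(n) ~ e^(f(x*)) · sqrt(2π / |f''(x*)|)
        = exp(n ln(n/4) − n) · sqrt(2π · n / 4^2)
        = (n/4)^(n) e^(−n) · sqrt(2π·n) / 4
        = (sqrt(2π·n) / 4) · (n/(4e))^(n).
This matches Γ(n+1)/4^(n+1) with Stirling applied to Γ.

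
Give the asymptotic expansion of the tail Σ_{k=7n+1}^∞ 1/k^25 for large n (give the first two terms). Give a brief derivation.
Σ_{k>7n} 1/k^25 = 1/(24 · (7n)^24) − 1/(2 · (7n)^25) + O(1/(7n)^26)

Compare to the integral: ∫_{7n}^∞ x^(−25) dx = [−x^(−24)/24]_{7n}^∞ = 1/((25−1)·(7n)^24). The Euler-Maclaurin correction adds −f(7n)/2 = −1/(2·(7n)^25). Euler-Maclaurin then gives
  Σ_{k>7n} 1/k^25 = ∫_{7n}^∞ dx/x^25 − 1/(2·(7n)^25) + O(1/(7n)^26).
(Equivalently this is ζ(25) − Σ_{k≤7n} 1/k^25.)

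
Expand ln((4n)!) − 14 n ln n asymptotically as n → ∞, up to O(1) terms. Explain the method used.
ln((4n)!) − 14 n ln n = −10 n ln n + 4(ln 4 − 1) n + (1/2) ln(2π·4n) + O(1/n)

Stirling: ln((4n)!) = 4n ln(4n) − 4n + (1/2) ln(2π·4n) + O(1/n).
Expand 4n ln(4n) = 4n (ln n + ln 4) = 4n ln n + 4n ln 4.
Subtract 14n ln n: leading term is (4 − 14) n ln n = −10 n ln n. The next term is 4n ln 4 − 4n = 4(ln 4 − 1) n. Then the (1/2) ln(2π·4n) correction.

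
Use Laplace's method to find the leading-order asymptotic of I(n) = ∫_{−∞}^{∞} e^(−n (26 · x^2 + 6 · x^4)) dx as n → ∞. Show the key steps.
I(n) ~ sqrt(π/(26n))

φ(x) = 26 · x^2 + 6 · x^4 has its unique global minimum at x* = 0 (since φ'(x) = 52x + 24x^3 = 0 only at x = 0 for real x with both coefficients positive, and φ → ∞ as |x| → ∞). At x* = 0, φ(0) = 0 and φ''(0) = 52. Laplace's method then gives
  I(n) ~ sqrt(2π / (n · φ''(0))) · e^(−n φ(0)) = sqrt(2π / (52n)) = sqrt(π/(26n)).
The 6 · x^4 term contributes only at subleading order (an O(1/n) relative correction).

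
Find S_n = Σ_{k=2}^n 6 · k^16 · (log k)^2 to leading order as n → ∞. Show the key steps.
S_n ~ 6 · n^17 · (log n)^2 / 17

By integral comparison, S_n = ∫_1^n 6 · x^16 · (log x)^2 dx + O(n^16 · (log n)^2). For the integral, the leading term of ∫_1^n x^16 (log x)^2 dx is n^17/17 · (log n)^2 (by repeated integration by parts; each step lowers the log-exponent and produces a relatively O(1/log n) correction). Hence S_n ~ 6 · n^17 · (log n)^2 / 17.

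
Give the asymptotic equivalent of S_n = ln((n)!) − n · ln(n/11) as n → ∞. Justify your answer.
S_n ~ n · (ln 11 − 1) + O(ln n)

Stirling: ln((n)!) = n ln(n) − n + O(ln n).
  S_n = n ln(n) − n − n ln(n/11) + O(ln n)
      = n ln(n) − n ln n + n ln 11 − n + O(ln n)
      = n ln 11 − n + O(ln n)
      = n (ln 11 − 1) + O(ln n).
Numerically ln(11) − 1 ≈ 1.3979.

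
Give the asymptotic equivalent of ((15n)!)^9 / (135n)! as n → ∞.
((15n)!)^9/(135n)! ~ ((2π·15n)^(8/2) / 3) · 9^(−9·15n)  →  0

Write N = 15n. Stirling: N! ~ sqrt(2π N)(N/e)^N and (9N)! ~ sqrt(2π·9N)·(9N/e)^(9N).
  (N!)^9/(9N)! ~ (2π N)^(9/2) (N/e)^(9N) / [sqrt(2π·9N) (9N/e)^(9N)]
     = (2π N)^(9/2) / sqrt(2π·9N) · (N/(9N))^(9N)
     = (2π N)^((9−1)/2) / 3 · 9^(−9N).
Since 9^9 > 1, the factor 9^(−9N) decays exponentially, so the ratio → 0. Substituting N = 15n gives the stated form.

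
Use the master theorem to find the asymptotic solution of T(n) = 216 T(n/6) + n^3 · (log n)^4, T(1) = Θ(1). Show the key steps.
T(n) = Θ(n^3 · (log n)^5)

Here log_6 216 = 3 and f(n) = n^3 · (log n)^4 = Θ(n^(log_6 216) · (log n)^4). This is the extended Case 2 of the master theorem (f matches the critical exponent up to log factors), giving T(n) = Θ(n^(log_6 216) · (log n)^(4+1)) = Θ(n^3 · (log n)^5).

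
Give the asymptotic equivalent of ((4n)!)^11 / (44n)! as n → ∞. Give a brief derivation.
((4n)!)^11/(44n)! ~ ((2π·4n)^(10/2) / sqrt(11)) · 11^(−11·4n)  →  0

Write N = 4n. Stirling: N! ~ sqrt(2π N)(N/e)^N and (11N)! ~ sqrt(2π·11N)·(11N/e)^(11N).
  (N!)^11/(11N)! ~ (2π N)^(11/2) (N/e)^(11N) / [sqrt(2π·11N) (11N/e)^(11N)]
     = (2π N)^(11/2) / sqrt(2π·11N) · (N/(11N))^(11N)
     = (2π N)^((11−1)/2) / sqrt(11) · 11^(−11N).
Since 11^11 > 1, the factor 11^(−11N) decays exponentially, so the ratio → 0. Substituting N = 4n gives the stated form.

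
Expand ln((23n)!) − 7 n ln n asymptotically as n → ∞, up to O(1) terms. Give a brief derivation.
ln((23n)!) − 7 n ln n = 16 n ln n + 23(ln 23 − 1) n + (1/2) ln(2π·23n) + O(1/n)

Stirling: ln((23n)!) = 23n ln(23n) − 23n + (1/2) ln(2π·23n) + O(1/n).
Expand 23n ln(23n) = 23n (ln n + ln 23) = 23n ln n + 23n ln 23.
Subtract 7n ln n: leading term is (23 − 7) n ln n = 16 n ln n. The next term is 23n ln 23 − 23n = 23(ln 23 − 1) n. Then the (1/2) ln(2π·23n) correction.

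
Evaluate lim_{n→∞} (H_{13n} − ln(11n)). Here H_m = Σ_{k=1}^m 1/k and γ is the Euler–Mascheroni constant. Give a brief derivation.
lim = ln(13/11) + γ

By Euler-Maclaurin, H_m = ln m + γ + O(1/m). So
  H_{13n} − ln(11n) = ln(13n) + γ − ln(11n) + O(1/n)
                       = ln(13/11) + γ + O(1/n).
Hence the limit is ln(13/11) + γ.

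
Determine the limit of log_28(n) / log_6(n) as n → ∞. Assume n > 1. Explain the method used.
lim = ln(6) / ln(28) = log_28(6)

Change of base: log_28(n) = ln n / ln 28 and log_6(n) = ln n / ln 6. The ratio is (ln n / ln 28) · (ln 6 / ln n) = ln 6 / ln 28, a constant independent of n. So the limit is ln 6 / ln 28 = log_28(6).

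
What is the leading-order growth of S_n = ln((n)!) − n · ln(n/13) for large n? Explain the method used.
S_n ~ n · (ln 13 − 1) + O(ln n)

Stirling: ln((n)!) = n ln(n) − n + O(ln n).
  S_n = n ln(n) − n − n ln(n/13) + O(ln n)
      = n ln(n) − n ln n + n ln 13 − n + O(ln n)
      = n ln 13 − n + O(ln n)
      = n (ln 13 − 1) + O(ln n).
Numerically ln(13) − 1 ≈ 1.5649.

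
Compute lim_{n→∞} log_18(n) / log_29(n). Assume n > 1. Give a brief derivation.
lim = ln(29) / ln(18) = log_18(29)

Change of base: log_18(n) = ln n / ln 18 and log_29(n) = ln n / ln 29. The ratio is (ln n / ln 18) · (ln 29 / ln n) = ln 29 / ln 18, a constant independent of n. So the limit is ln 29 / ln 18 = log_18(29).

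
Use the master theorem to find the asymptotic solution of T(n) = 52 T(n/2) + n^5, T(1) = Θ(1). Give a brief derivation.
T(n) = Θ(n^(log_2 52))

Master theorem: compare f(n) = n^5 to n^(log_2 52) where log_2 52 ≈ 5.700. Since 5 < log_2 52, we have f(n) = O(n^(log_2 52 − ε)) for some ε > 0 — Case 1. Hence T(n) = Θ(n^(log_2 52)).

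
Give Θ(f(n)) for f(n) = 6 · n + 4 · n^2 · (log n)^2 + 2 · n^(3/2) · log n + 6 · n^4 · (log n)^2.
f(n) ∈ Θ(n^4 · (log n)^2)

Compare the terms by growth order. For large n, n^a · (log n)^b dominates n^a' · (log n)^b' iff a > a', or (a = a' and b > b'). Ranking the 4 terms shows the dominant one is 6 · n^4 · (log n)^2. Hence f(n) ∈ Θ(n^4 · (log n)^2).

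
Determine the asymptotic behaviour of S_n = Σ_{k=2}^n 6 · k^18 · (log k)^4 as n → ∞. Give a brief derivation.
S_n ~ 6 · n^19 · (log n)^4 / 19

By integral comparison, S_n = ∫_1^n 6 · x^18 · (log x)^4 dx + O(n^18 · (log n)^4). For the integral, the leading term of ∫_1^n x^18 (log x)^4 dx is n^19/19 · (log n)^4 (by repeated integration by parts; each step lowers the log-exponent and produces a relatively O(1/log n) correction). Hence S_n ~ 6 · n^19 · (log n)^4 / 19.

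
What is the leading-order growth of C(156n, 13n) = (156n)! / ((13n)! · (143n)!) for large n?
C(156n, 13n) ~ (8916100448256/285311670611)^(13n) · sqrt(6/(11π·13n))

Write N = 13n. Apply Stirling to each factorial:
  (12N)! ~ sqrt(2π·12N) · (12N/e)^(12N),
  N! ~ sqrt(2π N) · (N/e)^N,
  (11N)! ~ sqrt(2π·11N) · (11N/e)^(11N).
The exponential factors combine to (12N)^(12N) / (N^N · (11N)^(11N)) = 12^(12N)/11^(11N) = (12^12/11^11)^N = (8916100448256/285311670611)^N.
The square-root prefactors combine to sqrt(2π·12N) / (sqrt(2π N)·sqrt(2π·11N)) = sqrt(12 / (2π·11·N)) = sqrt(6/(11π·13n)).
Substituting N = 13n: C(156n, 13n) ~ (8916100448256/285311670611)^(13n) · sqrt(6/(11π·13n)).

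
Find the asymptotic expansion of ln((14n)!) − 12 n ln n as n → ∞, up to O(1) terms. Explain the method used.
ln((14n)!) − 12 n ln n = 2 n ln n + 14(ln 14 − 1) n + (1/2) ln(2π·14n) + O(1/n)

Stirling: ln((14n)!) = 14n ln(14n) − 14n + (1/2) ln(2π·14n) + O(1/n).
Expand 14n ln(14n) = 14n (ln n + ln 14) = 14n ln n + 14n ln 14.
Subtract 12n ln n: leading term is (14 − 12) n ln n = 2 n ln n. The next term is 14n ln 14 − 14n = 14(ln 14 − 1) n. Then the (1/2) ln(2π·14n) correction.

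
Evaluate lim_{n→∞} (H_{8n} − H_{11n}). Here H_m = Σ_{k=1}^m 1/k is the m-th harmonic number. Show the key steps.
lim = ln(8/11)

Euler-Maclaurin gives H_m = ln m + γ + 1/(2m) + O(1/m^2). The γ and O(1/m) terms cancel in the difference:
  H_{8n} − H_{11n} = ln(8n) − ln(11n) + O(1/n) = ln(8/11) + O(1/n).
Hence the limit is ln(8/11).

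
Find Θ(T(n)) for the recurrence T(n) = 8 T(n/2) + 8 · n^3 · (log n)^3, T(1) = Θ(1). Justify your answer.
T(n) = Θ(n^3 · (log n)^4)

Here log_2 8 = 3 and f(n) = 8 · n^3 · (log n)^3 = Θ(n^(log_2 8) · (log n)^3). This is the extended Case 2 of the master theorem (f matches the critical exponent up to log factors), giving T(n) = Θ(n^(log_2 8) · (log n)^(3+1)) = Θ(n^3 · (log n)^4).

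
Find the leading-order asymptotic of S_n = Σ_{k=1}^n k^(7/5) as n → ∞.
S_n ~ (5/12) · n^(12/5)

Integral comparison: Σ_{k=1}^n k^(7/5) = ∫_0^n x^(7/5) dx + O(n^(7/5)). The integral is n^(1 + 7/5) / (1 + 7/5) = n^((7+5)/5) / ((7+5)/5) = (5/12) · n^(12/5).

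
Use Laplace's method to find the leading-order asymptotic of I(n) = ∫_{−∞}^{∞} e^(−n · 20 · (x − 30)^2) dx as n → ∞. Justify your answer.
I(n) = sqrt(π/(20n))

Here φ(x) = 20 · (x − 30)^2 has its unique minimum at x* = 30 with φ(x*) = 0 and φ''(x*) = 40. Laplace's method gives
  I(n) ~ e^(−n φ(x*)) · sqrt(2π / (n · φ''(x*))) = sqrt(2π / (40n)) = sqrt(π/(20n)).
This is exact: substituting u = (x − 30)·sqrt(20n) gives I(n) = (1/sqrt(20n)) ∫_{−∞}^{∞} e^(−u^2) du = sqrt(π/(20n)).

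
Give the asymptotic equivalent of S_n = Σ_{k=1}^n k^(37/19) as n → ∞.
S_n ~ (19/56) · n^(56/19)

Integral comparison: Σ_{k=1}^n k^(37/19) = ∫_0^n x^(37/19) dx + O(n^(37/19)). The integral is n^(1 + 37/19) / (1 + 37/19) = n^((37+19)/19) / ((37+19)/19) = (19/56) · n^(56/19).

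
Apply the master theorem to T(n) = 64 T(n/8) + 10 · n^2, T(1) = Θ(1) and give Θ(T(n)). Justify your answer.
T(n) = Θ(n^2 log n)

log_8 64 = 2, and f(n) = 10 · n^2 = Θ(n^(log_8 64)). This is Case 2 of the master theorem: T(n) = Θ(f(n) · log n) = Θ(n^2 log n).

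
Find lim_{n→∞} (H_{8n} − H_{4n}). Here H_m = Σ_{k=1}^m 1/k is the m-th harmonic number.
lim = ln(8/4) = ln 2

Euler-Maclaurin gives H_m = ln m + γ + 1/(2m) + O(1/m^2). The γ and O(1/m) terms cancel in the difference:
  H_{8n} − H_{4n} = ln(8n) − ln(4n) + O(1/n) = ln(8/4) + O(1/n).
Hence the limit is ln(8/4) = ln 2.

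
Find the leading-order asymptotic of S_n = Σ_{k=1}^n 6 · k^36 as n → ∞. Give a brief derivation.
S_n ~ 6 · n^37 / 37

By integral comparison (Euler-Maclaurin), Σ_{k=1}^n 6 · k^36 = 6 · ∫_0^n x^36 dx + O(n^36) = 6 · n^37/37 + O(n^36). (Equivalently, Faulhaber's formula gives the same leading term.)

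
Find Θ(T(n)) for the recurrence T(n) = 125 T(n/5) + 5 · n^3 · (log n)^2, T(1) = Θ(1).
T(n) = Θ(n^3 · (log n)^3)

Here log_5 125 = 3 and f(n) = 5 · n^3 · (log n)^2 = Θ(n^(log_5 125) · (log n)^2). This is the extended Case 2 of the master theorem (f matches the critical exponent up to log factors), giving T(n) = Θ(n^(log_5 125) · (log n)^(2+1)) = Θ(n^3 · (log n)^3).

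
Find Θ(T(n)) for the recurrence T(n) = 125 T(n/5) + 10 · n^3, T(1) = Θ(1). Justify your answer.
T(n) = Θ(n^3 log n)

log_5 125 = 3, and f(n) = 10 · n^3 = Θ(n^(log_5 125)). This is Case 2 of the master theorem: T(n) = Θ(f(n) · log n) = Θ(n^3 log n).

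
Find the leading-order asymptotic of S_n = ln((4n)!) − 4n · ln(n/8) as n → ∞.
S_n ~ 4n · (ln 32 − 1) + O(ln n)

Stirling: ln((4n)!) = 4n ln(4n) − 4n + O(ln n).
  S_n = 4n ln(4n) − 4n − 4n ln(n/8) + O(ln n)
      = 4n ln(4n) − 4n ln n + 4n ln 8 − 4n + O(ln n)
      = 4n ln 4 + 4n ln 8 − 4n + O(ln n)
      = 4n (ln 32 − 1) + O(ln n).
Numerically ln(32) − 1 ≈ 2.4657.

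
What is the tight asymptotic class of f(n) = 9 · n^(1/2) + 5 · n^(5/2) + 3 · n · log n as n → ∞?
f(n) ∈ Θ(n^(5/2))

Compare the terms by growth order. For large n, n^a · (log n)^b dominates n^a' · (log n)^b' iff a > a', or (a = a' and b > b'). Ranking the 3 terms shows the dominant one is 5 · n^(5/2). Hence f(n) ∈ Θ(n^(5/2)).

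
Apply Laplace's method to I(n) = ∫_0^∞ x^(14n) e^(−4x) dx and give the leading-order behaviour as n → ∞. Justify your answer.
I(n) ~ (sqrt(2π·14n) / 4) · (14n/(4e))^(14n)

Write the integrand as exp(14n ln x − 4x) and set f(x) = 14n ln x − 4x. Then f'(x) = 14n/x − 4 = 0 at x* = 14n/4, and f''(x*) = −14n/x*^2 = −4^2/(14n). Laplace's method (interior maximum) gives
  I(n) ~ e^(f(x*)) · sqrt(2π / |f''(x*)|)
        = exp(14n ln(14n/4) − 14n) · sqrt(2π · 14n / 4^2)
        = (14n/4)^(14n) e^(−14n) · sqrt(2π·14n) / 4
        = (sqrt(2π·14n) / 4) · (14n/(4e))^(14n).
This matches Γ(14n+1)/4^(14n+1) with Stirling applied to Γ.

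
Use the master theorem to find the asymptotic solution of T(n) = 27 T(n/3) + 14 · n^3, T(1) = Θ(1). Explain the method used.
T(n) = Θ(n^3 log n)

log_3 27 = 3, and f(n) = 14 · n^3 = Θ(n^(log_3 27)). This is Case 2 of the master theorem: T(n) = Θ(f(n) · log n) = Θ(n^3 log n).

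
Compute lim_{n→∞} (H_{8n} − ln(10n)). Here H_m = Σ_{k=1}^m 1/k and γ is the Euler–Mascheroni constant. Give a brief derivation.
lim = ln(4/5) + γ

By Euler-Maclaurin, H_m = ln m + γ + O(1/m). So
  H_{8n} − ln(10n) = ln(8n) + γ − ln(10n) + O(1/n)
                       = ln(8/10) + γ + O(1/n).
Hence the limit is ln(8/10) + γ (= ln(4/5)).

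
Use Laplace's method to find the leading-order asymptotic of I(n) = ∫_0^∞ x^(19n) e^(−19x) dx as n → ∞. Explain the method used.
I(n) ~ (sqrt(2π·19n) / 19) · (19n/(19e))^(19n)

Write the integrand as exp(19n ln x − 19x) and set f(x) = 19n ln x − 19x. Then f'(x) = 19n/x − 19 = 0 at x* = 19n/19, and f''(x*) = −19n/x*^2 = −19^2/(19n). Laplace's method (interior maximum) gives
  I(n) ~ e^(f(x*)) · sqrt(2π / |f''(x*)|)
        = exp(19n ln(19n/19) − 19n) · sqrt(2π · 19n / 19^2)
        = (19n/19)^(19n) e^(−19n) · sqrt(2π·19n) / 19
        = (sqrt(2π·19n) / 19) · (19n/(19e))^(19n).
This matches Γ(19n+1)/19^(19n+1) with Stirling applied to Γ.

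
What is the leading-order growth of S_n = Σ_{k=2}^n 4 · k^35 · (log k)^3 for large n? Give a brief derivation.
S_n ~ n^36 · (log n)^3 / 9

By integral comparison, S_n = ∫_1^n 4 · x^35 · (log x)^3 dx + O(n^35 · (log n)^3). For the integral, the leading term of ∫_1^n x^35 (log x)^3 dx is n^36/36 · (log n)^3 (by repeated integration by parts; each step lowers the log-exponent and produces a relatively O(1/log n) correction). Hence S_n ~ n^36 · (log n)^3 / 9.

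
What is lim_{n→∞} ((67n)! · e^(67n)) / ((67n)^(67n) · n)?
lim = 0

Stirling: (67n)! ~ sqrt(2π·67n) · (67n/e)^(67n). Hence
  (67n)! · e^(67n) / (67n)^(67n) ~ sqrt(2π·67n).
Dividing by n: sqrt(2π·67n) / n = sqrt(2π·67) · n^((1−2)/2), so the expression behaves like sqrt(2π·67) · n^((1−2)/2) → 0.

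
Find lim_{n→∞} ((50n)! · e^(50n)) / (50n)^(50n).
lim = ∞

Stirling: (50n)! ~ sqrt(2π·50n) · (50n/e)^(50n). Hence
  (50n)! · e^(50n) / (50n)^(50n) ~ sqrt(2π·50n) = sqrt(2π·50) · sqrt(n) → ∞.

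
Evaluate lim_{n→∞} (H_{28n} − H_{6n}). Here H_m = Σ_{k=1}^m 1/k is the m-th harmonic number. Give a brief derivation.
lim = ln(28/6) = ln(14/3)

Euler-Maclaurin gives H_m = ln m + γ + 1/(2m) + O(1/m^2). The γ and O(1/m) terms cancel in the difference:
  H_{28n} − H_{6n} = ln(28n) − ln(6n) + O(1/n) = ln(28/6) + O(1/n).
Hence the limit is ln(28/6) = ln(14/3).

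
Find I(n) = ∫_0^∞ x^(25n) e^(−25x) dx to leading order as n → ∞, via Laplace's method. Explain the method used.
I(n) ~ (sqrt(2π·25n) / 25) · (25n/(25e))^(25n)

Write the integrand as exp(25n ln x − 25x) and set f(x) = 25n ln x − 25x. Then f'(x) = 25n/x − 25 = 0 at x* = 25n/25, and f''(x*) = −25n/x*^2 = −25^2/(25n). Laplace's method (interior maximum) gives
  I(n) ~ e^(f(x*)) · sqrt(2π / |f''(x*)|)
        = exp(25n ln(25n/25) − 25n) · sqrt(2π · 25n / 25^2)
        = (25n/25)^(25n) e^(−25n) · sqrt(2π·25n) / 25
        = (sqrt(2π·25n) / 25) · (25n/(25e))^(25n).
This matches Γ(25n+1)/25^(25n+1) with Stirling applied to Γ.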